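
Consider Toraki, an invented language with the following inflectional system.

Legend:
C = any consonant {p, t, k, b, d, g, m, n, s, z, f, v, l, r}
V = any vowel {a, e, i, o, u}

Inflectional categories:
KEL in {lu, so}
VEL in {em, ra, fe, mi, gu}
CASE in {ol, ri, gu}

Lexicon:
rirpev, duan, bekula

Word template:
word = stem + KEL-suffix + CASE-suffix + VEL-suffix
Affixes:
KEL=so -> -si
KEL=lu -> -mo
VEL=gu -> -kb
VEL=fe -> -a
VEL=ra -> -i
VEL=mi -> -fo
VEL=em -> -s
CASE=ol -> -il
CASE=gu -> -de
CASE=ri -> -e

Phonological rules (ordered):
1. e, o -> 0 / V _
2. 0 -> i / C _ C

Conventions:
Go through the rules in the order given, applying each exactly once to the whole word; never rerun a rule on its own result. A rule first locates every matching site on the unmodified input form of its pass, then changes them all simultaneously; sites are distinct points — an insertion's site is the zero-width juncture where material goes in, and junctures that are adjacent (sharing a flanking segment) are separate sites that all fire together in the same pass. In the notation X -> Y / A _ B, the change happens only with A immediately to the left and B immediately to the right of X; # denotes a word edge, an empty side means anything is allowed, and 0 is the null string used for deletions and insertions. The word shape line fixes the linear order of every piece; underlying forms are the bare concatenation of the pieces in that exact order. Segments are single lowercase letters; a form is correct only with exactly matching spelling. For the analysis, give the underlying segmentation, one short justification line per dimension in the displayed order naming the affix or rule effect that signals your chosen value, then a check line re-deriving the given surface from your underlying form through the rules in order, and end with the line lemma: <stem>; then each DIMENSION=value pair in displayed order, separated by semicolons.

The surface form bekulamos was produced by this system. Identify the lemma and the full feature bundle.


underlying: bekula-mo-e-s
KEL=lu - signalled by the affix -mo
VEL=em - signalled by the affix -s
CASE=ri - signalled by the affix -e
check: bekulamoes -> bekulamos -> bekulamos
lemma: bekula; KEL=lu; VEL=em; CASE=ri


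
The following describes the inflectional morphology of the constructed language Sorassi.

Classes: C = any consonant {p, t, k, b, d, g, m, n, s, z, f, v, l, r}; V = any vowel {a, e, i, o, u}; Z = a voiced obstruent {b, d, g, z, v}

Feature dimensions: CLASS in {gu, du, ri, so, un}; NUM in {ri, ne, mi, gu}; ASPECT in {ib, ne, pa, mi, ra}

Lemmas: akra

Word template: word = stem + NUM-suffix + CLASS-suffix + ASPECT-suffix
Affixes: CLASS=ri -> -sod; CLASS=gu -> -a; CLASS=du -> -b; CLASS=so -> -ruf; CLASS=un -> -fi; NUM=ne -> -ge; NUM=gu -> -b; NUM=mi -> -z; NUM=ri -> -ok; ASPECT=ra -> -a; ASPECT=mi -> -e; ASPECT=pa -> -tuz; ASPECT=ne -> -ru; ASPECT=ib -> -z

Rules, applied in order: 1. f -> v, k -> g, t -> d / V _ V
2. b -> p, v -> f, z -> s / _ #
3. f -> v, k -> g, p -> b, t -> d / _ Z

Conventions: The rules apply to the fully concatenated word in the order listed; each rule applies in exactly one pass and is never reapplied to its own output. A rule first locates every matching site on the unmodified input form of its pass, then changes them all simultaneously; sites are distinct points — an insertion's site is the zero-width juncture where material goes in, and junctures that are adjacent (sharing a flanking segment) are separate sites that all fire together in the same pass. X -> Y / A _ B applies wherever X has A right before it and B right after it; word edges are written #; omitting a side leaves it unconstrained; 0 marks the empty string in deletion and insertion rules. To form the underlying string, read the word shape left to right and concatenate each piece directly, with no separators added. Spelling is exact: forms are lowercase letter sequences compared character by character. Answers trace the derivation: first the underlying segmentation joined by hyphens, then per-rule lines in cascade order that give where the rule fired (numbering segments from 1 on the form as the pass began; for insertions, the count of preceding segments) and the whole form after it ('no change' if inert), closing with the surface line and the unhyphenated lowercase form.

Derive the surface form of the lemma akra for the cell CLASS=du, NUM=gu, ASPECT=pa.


underlying: akra-b-b-tuz
1. f -> v, k -> g, t -> d / V _ V: no change
2. b -> p, v -> f, z -> s / _ #: fires at position(s) 9: akrabbtus
3. f -> v, k -> g, p -> b, t -> d / _ Z: no change
surface: akrabbtus


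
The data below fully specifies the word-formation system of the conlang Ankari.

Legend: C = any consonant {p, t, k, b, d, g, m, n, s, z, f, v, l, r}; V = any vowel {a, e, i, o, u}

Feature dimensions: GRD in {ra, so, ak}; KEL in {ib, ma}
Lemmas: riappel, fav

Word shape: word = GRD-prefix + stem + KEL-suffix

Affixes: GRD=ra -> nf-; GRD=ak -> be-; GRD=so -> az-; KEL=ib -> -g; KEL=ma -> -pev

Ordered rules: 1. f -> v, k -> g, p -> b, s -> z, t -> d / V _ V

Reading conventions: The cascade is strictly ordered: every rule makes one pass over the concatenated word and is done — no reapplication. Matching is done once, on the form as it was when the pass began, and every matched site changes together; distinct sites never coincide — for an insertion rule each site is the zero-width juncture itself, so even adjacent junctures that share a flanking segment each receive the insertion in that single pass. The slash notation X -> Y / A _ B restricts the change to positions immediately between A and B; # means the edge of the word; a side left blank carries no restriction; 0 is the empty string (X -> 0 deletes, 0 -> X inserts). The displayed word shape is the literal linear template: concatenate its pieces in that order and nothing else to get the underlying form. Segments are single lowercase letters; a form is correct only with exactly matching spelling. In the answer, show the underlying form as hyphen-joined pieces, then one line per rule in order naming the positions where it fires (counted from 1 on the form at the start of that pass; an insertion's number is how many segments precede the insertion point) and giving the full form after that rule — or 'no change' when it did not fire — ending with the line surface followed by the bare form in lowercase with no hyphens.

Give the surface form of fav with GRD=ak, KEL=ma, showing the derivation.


underlying: be-fav-pev
1. f -> v, k -> g, p -> b, s -> z, t -> d / V _ V: fires at position(s) 3: bevavpev
surface: bevavpev


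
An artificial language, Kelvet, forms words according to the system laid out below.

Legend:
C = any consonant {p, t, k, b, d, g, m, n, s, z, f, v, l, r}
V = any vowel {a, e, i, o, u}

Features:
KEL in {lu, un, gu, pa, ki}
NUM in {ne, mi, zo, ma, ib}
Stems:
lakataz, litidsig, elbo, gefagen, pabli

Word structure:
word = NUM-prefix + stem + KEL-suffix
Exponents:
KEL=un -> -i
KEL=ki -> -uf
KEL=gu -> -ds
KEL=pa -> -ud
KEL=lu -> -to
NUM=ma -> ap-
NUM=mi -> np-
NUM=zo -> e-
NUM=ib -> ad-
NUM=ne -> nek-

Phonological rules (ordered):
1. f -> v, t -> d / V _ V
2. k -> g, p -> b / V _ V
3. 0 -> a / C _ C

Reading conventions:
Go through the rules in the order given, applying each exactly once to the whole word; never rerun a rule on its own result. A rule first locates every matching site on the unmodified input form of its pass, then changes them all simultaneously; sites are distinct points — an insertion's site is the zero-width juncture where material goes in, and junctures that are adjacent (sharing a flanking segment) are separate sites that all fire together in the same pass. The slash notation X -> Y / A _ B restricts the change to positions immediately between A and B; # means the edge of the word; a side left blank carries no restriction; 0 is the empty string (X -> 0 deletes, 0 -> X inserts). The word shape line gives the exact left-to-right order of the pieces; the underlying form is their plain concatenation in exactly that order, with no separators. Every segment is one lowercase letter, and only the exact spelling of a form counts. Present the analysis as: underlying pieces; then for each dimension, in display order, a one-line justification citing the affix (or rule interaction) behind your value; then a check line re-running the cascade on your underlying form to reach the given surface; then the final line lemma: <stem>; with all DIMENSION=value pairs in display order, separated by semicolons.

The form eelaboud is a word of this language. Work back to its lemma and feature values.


underlying: e-elbo-ud
KEL=pa - signalled by the affix -ud
NUM=zo - signalled by the affix e-
check: eelboud -> eelboud -> eelboud -> eelaboud
lemma: elbo; KEL=pa; NUM=zo


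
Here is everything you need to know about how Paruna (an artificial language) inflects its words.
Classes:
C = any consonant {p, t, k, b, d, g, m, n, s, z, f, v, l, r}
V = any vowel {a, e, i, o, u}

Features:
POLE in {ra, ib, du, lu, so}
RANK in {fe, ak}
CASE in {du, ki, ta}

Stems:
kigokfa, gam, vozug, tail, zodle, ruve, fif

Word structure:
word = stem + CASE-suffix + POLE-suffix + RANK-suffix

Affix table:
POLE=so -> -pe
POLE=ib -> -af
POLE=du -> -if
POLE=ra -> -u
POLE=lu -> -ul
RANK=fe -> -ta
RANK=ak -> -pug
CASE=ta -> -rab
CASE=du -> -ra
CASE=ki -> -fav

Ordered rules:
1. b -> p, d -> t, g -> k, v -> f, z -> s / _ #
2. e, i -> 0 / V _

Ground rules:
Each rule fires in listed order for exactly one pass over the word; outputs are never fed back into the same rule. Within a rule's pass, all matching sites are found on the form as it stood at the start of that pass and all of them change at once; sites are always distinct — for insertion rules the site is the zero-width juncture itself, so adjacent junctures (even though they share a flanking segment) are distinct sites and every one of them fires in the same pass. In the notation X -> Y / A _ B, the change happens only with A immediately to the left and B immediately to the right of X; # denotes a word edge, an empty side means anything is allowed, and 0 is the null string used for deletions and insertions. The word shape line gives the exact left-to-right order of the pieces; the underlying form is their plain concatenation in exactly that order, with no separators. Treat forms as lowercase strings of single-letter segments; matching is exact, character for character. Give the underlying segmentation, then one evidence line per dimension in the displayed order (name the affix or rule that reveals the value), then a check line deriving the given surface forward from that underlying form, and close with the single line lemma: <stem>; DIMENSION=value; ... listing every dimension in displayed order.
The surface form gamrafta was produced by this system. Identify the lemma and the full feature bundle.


underlying: gam-ra-if-ta
POLE=du - signalled by the affix -if
RANK=fe - signalled by the affix -ta
CASE=du - signalled by the affix -ra
check: gamraifta -> gamraifta -> gamrafta
lemma: gam; POLE=du; RANK=fe; CASE=du


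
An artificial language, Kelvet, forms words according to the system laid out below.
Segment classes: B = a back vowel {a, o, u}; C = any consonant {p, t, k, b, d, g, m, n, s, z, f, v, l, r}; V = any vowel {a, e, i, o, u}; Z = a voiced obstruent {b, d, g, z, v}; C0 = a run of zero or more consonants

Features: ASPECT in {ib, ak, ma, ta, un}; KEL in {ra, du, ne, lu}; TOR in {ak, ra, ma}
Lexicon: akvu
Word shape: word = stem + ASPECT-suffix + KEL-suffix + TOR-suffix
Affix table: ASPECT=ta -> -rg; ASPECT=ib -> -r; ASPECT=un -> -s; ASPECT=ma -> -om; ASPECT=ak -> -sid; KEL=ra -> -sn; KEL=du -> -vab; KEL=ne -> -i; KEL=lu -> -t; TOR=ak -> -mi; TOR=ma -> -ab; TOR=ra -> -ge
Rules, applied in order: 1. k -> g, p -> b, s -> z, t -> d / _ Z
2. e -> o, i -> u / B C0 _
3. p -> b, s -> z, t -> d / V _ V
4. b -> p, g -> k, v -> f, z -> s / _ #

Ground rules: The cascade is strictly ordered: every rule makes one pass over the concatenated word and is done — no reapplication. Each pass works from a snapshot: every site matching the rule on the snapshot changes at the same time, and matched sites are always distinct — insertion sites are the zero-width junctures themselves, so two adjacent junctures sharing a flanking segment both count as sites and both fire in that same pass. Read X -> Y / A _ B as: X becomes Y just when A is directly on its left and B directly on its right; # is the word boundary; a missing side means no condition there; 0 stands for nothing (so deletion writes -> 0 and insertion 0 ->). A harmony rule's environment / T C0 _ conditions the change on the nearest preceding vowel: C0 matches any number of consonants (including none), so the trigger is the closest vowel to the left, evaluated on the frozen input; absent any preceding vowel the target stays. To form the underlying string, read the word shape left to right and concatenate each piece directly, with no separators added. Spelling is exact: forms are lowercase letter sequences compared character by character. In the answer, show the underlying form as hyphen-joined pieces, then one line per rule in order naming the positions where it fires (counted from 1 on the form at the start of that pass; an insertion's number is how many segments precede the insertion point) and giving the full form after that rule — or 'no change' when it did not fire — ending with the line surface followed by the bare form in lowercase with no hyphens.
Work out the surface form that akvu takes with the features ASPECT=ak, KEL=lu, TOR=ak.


underlying: akvu-sid-t-mi
1. k -> g, p -> b, s -> z, t -> d / _ Z: fires at position(s) 2: agvusidtmi
2. e -> o, i -> u / B C0 _: fires at position(s) 6: agvusudtmi
3. p -> b, s -> z, t -> d / V _ V: fires at position(s) 5: agvuzudtmi
4. b -> p, g -> k, v -> f, z -> s / _ #: no change
surface: agvuzudtmi


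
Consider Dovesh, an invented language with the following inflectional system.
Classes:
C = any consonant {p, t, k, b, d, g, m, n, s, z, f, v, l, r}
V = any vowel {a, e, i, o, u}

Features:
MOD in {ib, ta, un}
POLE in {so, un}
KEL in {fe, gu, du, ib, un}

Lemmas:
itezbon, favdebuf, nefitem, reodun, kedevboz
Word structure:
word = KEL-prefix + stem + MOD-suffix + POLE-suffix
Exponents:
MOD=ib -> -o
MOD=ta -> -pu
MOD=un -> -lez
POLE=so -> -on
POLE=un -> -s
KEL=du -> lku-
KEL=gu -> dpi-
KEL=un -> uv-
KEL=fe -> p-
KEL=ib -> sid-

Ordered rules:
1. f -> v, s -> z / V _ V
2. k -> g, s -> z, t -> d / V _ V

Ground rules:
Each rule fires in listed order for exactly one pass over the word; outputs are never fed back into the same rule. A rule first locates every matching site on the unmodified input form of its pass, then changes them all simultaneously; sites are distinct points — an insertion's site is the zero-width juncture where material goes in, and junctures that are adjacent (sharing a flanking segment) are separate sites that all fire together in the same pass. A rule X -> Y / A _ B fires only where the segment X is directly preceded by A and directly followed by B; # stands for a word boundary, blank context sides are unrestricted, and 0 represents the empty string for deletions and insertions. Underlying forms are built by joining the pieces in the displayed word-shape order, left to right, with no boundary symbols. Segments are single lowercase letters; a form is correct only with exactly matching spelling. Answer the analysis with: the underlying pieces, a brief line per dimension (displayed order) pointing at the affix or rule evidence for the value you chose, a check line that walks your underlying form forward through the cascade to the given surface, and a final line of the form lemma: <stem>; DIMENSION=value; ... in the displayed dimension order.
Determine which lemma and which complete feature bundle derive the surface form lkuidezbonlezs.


underlying: lku-itezbon-lez-s
MOD=un - signalled by the affix -lez
POLE=un - signalled by the affix -s
KEL=du - signalled by the affix lku-
check: lkuitezbonlezs -> lkuitezbonlezs -> lkuidezbonlezs
lemma: itezbon; MOD=un; POLE=un; KEL=du


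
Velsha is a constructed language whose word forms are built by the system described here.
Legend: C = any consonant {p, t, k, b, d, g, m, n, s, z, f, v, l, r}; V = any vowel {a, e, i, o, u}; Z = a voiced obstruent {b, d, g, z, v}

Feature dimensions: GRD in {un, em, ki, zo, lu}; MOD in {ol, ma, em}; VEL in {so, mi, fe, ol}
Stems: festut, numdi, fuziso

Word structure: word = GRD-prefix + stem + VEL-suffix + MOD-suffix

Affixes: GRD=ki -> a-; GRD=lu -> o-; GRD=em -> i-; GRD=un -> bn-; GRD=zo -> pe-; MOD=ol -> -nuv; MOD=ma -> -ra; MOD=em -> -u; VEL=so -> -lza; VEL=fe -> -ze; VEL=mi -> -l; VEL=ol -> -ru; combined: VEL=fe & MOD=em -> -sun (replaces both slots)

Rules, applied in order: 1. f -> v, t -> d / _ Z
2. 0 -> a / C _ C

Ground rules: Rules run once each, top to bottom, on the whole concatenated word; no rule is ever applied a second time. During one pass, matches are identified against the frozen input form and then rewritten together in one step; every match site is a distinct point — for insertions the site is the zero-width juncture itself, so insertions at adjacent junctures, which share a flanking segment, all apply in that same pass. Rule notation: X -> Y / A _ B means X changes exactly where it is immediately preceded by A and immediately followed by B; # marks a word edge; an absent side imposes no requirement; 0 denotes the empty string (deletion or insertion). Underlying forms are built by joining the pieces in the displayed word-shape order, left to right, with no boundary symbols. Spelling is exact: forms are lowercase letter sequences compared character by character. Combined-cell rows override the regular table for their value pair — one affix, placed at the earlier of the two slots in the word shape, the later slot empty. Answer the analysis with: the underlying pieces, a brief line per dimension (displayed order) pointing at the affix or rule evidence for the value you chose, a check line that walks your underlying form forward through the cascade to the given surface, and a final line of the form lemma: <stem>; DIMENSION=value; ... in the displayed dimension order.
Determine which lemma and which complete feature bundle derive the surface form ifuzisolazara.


underlying: i-fuziso-lza-ra
GRD=em - signalled by the affix i-
MOD=ma - signalled by the affix -ra
VEL=so - signalled by the affix -lza
check: ifuzisolzara -> ifuzisolzara -> ifuzisolazara
lemma: fuziso; GRD=em; MOD=ma; VEL=so


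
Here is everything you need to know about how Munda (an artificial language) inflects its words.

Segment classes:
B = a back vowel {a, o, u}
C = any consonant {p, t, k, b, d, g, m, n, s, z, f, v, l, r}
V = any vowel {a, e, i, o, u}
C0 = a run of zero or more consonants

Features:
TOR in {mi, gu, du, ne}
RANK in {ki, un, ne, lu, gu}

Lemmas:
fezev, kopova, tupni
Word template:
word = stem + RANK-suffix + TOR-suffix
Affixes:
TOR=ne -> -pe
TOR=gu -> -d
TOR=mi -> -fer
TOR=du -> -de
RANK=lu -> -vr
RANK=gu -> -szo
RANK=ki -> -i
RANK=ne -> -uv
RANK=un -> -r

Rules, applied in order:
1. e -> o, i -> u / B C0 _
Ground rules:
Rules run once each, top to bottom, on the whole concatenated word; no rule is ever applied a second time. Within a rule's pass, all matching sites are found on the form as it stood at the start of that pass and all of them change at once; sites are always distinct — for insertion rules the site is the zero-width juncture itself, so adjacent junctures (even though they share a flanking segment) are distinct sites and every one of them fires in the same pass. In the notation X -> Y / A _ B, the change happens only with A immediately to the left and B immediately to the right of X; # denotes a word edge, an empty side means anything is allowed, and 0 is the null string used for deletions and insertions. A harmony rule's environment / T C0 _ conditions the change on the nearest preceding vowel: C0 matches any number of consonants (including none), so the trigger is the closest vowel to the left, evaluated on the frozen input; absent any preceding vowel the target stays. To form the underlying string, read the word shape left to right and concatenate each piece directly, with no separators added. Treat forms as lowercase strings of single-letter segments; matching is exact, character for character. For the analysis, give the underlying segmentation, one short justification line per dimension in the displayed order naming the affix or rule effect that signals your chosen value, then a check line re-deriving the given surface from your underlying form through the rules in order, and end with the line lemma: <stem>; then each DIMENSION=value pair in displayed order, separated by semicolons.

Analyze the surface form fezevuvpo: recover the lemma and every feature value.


underlying: fezev-uv-pe
TOR=ne - signalled by the affix -pe
RANK=ne - signalled by the affix -uv
check: fezevuvpe -> fezevuvpo
lemma: fezev; TOR=ne; RANK=ne


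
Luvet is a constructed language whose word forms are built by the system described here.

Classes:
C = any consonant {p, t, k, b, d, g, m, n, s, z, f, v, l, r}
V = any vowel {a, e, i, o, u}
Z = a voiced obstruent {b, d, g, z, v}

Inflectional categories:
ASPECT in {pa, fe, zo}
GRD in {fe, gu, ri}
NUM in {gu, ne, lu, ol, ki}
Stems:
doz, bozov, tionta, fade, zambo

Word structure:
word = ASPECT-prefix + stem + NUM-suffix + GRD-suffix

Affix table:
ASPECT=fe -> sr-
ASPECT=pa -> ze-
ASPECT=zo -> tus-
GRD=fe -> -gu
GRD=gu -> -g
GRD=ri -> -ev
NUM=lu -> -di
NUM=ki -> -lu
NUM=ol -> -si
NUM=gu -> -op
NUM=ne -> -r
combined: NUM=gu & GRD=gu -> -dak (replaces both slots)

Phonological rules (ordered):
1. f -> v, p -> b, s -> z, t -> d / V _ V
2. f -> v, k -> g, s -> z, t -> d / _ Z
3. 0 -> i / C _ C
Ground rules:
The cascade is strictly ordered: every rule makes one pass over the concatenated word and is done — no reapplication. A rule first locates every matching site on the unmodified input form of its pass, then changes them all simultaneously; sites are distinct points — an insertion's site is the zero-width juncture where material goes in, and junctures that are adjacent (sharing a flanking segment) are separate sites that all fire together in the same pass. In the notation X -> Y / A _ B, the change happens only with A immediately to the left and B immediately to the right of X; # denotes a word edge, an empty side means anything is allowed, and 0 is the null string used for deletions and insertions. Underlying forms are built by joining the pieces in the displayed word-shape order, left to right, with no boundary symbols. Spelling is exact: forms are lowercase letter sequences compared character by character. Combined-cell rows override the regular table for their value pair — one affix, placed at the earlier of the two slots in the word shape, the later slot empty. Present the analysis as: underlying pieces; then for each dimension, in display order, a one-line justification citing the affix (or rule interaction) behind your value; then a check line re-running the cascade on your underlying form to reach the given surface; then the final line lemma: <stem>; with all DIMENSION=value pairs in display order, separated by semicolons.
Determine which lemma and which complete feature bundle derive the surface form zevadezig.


underlying: ze-fade-si-g
ASPECT=pa - signalled by the affix ze-
GRD=gu - signalled by the affix -g
NUM=ol - signalled by the affix -si
check: zefadesig -> zevadezig -> zevadezig -> zevadezig
lemma: fade; ASPECT=pa; GRD=gu; NUM=ol


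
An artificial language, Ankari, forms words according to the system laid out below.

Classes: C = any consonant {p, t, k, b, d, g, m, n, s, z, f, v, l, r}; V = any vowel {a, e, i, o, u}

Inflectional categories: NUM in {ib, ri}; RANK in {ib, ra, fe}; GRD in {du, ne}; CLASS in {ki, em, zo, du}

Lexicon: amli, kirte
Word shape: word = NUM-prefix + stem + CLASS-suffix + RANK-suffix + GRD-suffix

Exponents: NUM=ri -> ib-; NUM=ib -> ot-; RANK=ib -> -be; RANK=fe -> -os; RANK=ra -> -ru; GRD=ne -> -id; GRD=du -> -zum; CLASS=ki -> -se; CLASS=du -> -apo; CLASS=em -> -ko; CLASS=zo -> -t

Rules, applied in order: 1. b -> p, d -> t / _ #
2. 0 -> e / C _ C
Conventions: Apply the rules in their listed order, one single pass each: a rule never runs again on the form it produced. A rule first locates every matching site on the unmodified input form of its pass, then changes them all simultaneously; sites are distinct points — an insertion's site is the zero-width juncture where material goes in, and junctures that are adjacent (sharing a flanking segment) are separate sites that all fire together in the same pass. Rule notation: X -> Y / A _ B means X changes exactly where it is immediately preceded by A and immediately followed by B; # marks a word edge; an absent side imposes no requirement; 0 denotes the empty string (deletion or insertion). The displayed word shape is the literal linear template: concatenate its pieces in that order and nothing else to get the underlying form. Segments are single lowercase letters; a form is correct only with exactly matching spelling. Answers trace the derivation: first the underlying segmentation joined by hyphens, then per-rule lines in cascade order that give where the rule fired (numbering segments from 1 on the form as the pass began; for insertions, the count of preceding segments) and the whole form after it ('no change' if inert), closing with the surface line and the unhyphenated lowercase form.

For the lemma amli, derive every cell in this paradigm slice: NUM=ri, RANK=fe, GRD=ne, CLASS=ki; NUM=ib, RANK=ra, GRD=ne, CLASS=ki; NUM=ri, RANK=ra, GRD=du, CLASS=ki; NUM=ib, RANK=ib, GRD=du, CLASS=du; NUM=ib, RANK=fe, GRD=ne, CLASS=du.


cell NUM=ri, RANK=fe, GRD=ne, CLASS=ki:
underlying: ib-amli-se-os-id
1. b -> p, d -> t / _ #: fires at position(s) 12: ibamliseosit
2. 0 -> e / C _ C: inserts after position(s) 4: ibameliseosit
surface: ibameliseosit

cell NUM=ib, RANK=ra, GRD=ne, CLASS=ki:
underlying: ot-amli-se-ru-id
1. b -> p, d -> t / _ #: fires at position(s) 12: otamliseruit
2. 0 -> e / C _ C: inserts after position(s) 4: otameliseruit
surface: otameliseruit

cell NUM=ri, RANK=ra, GRD=du, CLASS=ki:
underlying: ib-amli-se-ru-zum
1. b -> p, d -> t / _ #: no change
2. 0 -> e / C _ C: inserts after position(s) 4: ibameliseruzum
surface: ibameliseruzum

cell NUM=ib, RANK=ib, GRD=du, CLASS=du:
underlying: ot-amli-apo-be-zum
1. b -> p, d -> t / _ #: no change
2. 0 -> e / C _ C: inserts after position(s) 4: otameliapobezum
surface: otameliapobezum

cell NUM=ib, RANK=fe, GRD=ne, CLASS=du:
underlying: ot-amli-apo-os-id
1. b -> p, d -> t / _ #: fires at position(s) 13: otamliapoosit
2. 0 -> e / C _ C: inserts after position(s) 4: otameliapoosit
surface: otameliapoosit


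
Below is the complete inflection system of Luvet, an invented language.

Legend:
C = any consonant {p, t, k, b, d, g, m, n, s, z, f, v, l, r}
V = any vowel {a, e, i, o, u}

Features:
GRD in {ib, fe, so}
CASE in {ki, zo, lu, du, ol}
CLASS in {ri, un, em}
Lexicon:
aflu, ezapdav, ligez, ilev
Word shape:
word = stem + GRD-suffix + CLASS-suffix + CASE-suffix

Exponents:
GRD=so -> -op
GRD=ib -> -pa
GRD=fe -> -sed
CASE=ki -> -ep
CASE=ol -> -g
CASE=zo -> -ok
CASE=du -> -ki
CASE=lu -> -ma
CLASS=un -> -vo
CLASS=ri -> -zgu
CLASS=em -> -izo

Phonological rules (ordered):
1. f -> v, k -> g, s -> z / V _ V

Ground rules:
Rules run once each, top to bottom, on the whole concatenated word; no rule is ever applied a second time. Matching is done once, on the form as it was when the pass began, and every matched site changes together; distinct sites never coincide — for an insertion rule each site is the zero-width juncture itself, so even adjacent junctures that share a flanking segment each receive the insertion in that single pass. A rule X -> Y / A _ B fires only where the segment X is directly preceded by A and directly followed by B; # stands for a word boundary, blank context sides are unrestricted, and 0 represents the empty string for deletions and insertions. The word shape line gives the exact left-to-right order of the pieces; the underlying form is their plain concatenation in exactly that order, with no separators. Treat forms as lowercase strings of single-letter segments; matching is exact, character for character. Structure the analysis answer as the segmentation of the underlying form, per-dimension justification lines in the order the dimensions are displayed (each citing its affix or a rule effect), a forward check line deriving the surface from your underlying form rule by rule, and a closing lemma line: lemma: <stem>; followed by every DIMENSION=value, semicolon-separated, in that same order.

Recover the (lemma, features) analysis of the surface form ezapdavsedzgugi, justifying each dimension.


underlying: ezapdav-sed-zgu-ki
GRD=fe - signalled by the affix -sed
CASE=du - signalled by the affix -ki
CLASS=ri - signalled by the affix -zgu
check: ezapdavsedzguki -> ezapdavsedzgugi
lemma: ezapdav; GRD=fe; CASE=du; CLASS=ri


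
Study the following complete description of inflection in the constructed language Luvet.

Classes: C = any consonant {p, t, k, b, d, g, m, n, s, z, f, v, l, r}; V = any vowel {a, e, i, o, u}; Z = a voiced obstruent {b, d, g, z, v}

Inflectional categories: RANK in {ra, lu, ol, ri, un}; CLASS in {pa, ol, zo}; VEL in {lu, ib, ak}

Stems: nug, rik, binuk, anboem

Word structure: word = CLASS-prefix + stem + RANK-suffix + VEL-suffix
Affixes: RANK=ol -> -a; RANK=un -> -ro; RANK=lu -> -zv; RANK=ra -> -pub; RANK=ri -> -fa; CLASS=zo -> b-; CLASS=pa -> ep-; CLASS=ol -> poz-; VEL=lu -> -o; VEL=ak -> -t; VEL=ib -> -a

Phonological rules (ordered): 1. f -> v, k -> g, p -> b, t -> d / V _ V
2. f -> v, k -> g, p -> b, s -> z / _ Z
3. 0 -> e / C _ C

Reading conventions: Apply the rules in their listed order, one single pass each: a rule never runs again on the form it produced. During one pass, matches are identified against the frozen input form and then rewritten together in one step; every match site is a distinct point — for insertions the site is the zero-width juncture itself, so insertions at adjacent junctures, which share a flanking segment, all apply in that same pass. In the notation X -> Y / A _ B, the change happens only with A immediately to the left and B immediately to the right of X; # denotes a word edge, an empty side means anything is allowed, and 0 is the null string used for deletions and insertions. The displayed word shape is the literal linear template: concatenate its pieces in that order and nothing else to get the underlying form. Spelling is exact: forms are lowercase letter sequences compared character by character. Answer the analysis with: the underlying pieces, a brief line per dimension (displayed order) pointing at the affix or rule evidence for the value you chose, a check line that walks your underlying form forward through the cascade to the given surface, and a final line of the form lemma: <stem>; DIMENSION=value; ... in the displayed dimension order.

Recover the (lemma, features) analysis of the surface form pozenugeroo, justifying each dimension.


underlying: poz-nug-ro-o
RANK=un - signalled by the affix -ro
CLASS=ol - signalled by the affix poz-
VEL=lu - signalled by the affix -o
check: poznugroo -> poznugroo -> poznugroo -> pozenugeroo
lemma: nug; RANK=un; CLASS=ol; VEL=lu


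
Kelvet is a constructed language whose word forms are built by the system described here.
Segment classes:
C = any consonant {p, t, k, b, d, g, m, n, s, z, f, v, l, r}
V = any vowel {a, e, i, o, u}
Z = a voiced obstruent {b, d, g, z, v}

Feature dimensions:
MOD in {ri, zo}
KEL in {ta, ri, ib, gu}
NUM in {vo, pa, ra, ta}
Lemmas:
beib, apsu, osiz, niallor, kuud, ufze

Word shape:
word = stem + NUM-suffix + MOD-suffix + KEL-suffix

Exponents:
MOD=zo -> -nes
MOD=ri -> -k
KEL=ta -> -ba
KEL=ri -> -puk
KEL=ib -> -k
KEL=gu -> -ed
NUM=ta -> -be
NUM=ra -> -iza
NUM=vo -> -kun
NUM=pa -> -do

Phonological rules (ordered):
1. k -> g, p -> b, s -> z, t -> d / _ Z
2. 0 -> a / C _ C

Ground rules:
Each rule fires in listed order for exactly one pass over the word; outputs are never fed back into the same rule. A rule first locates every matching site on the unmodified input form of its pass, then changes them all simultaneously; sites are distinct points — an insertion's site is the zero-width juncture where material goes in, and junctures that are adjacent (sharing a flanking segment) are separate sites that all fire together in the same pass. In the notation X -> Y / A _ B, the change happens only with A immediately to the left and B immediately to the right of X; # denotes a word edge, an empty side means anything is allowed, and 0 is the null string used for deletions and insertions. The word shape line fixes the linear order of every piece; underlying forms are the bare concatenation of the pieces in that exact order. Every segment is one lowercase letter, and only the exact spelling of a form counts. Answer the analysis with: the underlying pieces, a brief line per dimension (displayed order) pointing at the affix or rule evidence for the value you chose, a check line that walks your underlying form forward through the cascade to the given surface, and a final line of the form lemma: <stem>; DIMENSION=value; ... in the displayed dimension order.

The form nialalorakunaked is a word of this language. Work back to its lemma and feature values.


underlying: niallor-kun-k-ed
MOD=ri - signalled by the affix -k
KEL=gu - signalled by the affix -ed
NUM=vo - signalled by the affix -kun
check: niallorkunked -> niallorkunked -> nialalorakunaked
lemma: niallor; MOD=ri; KEL=gu; NUM=vo


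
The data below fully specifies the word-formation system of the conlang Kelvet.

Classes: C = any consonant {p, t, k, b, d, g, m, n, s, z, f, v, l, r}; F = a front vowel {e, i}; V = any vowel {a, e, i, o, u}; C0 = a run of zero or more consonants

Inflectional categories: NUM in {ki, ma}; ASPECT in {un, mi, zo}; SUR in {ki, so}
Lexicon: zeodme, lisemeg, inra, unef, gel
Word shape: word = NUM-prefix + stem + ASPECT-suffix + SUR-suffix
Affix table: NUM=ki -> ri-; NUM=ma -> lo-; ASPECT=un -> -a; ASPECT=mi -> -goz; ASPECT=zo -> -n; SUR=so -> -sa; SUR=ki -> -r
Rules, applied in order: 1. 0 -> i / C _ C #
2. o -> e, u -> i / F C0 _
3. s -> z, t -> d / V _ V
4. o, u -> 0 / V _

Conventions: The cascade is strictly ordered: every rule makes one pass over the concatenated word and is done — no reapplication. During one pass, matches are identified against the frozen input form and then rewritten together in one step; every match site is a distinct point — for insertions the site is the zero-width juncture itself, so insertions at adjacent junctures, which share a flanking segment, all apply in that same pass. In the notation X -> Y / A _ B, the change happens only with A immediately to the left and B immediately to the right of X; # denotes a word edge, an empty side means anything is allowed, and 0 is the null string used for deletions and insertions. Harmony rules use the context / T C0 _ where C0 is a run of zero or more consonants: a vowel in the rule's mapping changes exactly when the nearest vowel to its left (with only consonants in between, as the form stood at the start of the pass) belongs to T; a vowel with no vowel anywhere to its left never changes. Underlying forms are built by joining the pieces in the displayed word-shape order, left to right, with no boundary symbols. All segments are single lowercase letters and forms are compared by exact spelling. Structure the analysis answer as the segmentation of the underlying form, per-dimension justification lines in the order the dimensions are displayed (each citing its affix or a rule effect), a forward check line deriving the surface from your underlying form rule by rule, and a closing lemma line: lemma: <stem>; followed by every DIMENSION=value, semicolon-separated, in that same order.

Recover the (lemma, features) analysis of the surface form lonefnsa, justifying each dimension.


underlying: lo-unef-n-sa
NUM=ma - signalled by the affix lo-
ASPECT=zo - signalled by the affix -n
SUR=so - signalled by the affix -sa
check: lounefnsa -> lounefnsa -> lounefnsa -> lounefnsa -> lonefnsa
lemma: unef; NUM=ma; ASPECT=zo; SUR=so


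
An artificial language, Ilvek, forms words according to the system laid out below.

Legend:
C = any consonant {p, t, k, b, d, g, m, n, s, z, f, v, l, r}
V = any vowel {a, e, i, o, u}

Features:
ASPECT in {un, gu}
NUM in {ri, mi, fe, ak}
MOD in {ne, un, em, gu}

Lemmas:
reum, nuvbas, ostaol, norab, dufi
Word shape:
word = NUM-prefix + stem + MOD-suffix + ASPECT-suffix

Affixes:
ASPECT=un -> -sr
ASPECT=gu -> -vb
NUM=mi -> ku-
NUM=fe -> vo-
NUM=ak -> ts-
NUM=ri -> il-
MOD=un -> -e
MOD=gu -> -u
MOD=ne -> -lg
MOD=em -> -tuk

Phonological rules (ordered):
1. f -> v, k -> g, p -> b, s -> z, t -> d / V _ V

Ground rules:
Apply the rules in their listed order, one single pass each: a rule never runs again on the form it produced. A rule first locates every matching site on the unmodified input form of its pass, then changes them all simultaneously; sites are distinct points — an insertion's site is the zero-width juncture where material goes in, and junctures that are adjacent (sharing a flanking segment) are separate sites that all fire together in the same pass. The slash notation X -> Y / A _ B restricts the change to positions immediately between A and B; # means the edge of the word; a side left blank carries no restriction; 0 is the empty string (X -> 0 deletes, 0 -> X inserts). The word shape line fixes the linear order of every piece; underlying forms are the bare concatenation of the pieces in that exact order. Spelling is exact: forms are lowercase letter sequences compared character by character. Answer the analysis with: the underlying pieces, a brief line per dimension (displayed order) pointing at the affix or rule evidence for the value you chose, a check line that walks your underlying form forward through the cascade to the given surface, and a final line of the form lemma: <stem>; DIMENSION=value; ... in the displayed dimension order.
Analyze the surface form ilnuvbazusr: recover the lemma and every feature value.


underlying: il-nuvbas-u-sr
ASPECT=un - signalled by the affix -sr
NUM=ri - signalled by the affix il-
MOD=gu - signalled by the affix -u
check: ilnuvbasusr -> ilnuvbazusr
lemma: nuvbas; ASPECT=un; NUM=ri; MOD=gu


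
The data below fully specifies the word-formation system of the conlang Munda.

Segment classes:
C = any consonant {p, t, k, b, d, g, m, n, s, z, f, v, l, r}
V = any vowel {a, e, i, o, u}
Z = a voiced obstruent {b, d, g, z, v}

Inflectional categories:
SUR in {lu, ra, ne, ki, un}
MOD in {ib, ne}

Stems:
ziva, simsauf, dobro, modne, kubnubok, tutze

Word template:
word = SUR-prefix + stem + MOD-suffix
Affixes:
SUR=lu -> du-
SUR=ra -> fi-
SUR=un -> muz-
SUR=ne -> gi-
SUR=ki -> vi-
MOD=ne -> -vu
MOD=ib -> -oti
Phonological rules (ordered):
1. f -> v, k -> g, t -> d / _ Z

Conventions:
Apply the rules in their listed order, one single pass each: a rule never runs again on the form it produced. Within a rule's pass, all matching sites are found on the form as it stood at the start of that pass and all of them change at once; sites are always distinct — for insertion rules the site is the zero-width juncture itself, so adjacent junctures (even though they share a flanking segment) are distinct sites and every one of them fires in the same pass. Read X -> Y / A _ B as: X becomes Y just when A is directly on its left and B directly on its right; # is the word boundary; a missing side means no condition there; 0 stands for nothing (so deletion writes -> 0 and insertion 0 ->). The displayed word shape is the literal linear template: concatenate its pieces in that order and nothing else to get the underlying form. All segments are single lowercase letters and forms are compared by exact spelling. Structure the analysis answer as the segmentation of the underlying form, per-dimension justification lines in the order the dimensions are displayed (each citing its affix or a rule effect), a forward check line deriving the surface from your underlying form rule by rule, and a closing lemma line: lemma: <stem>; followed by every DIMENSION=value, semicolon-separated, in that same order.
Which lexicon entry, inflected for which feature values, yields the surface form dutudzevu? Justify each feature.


underlying: du-tutze-vu
SUR=lu - signalled by the affix du-
MOD=ne - signalled by the affix -vu
check: dututzevu -> dutudzevu
lemma: tutze; SUR=lu; MOD=ne
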